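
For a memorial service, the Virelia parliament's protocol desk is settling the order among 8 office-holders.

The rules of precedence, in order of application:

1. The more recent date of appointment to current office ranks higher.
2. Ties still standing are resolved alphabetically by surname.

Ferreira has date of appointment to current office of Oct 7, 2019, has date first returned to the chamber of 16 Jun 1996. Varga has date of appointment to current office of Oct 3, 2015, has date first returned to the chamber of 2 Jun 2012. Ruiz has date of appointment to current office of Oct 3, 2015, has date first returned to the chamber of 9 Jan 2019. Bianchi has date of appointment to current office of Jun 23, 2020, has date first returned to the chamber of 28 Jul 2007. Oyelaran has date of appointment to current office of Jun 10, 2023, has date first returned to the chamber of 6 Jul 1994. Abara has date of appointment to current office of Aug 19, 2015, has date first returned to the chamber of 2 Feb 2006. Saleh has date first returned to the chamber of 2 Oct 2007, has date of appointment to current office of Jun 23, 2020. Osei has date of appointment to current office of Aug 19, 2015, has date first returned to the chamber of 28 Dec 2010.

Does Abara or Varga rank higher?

Varga

By date of appointment to current office (later first): Oyelaran (Jun 10, 2023); then Bianchi and Saleh (both Jun 23, 2020); then Ferreira (Oct 7, 2019); then Ruiz and Varga (both Oct 3, 2015); then Abara and Osei (both Aug 19, 2015).
Among Bianchi and Saleh, alphabetically by surname: Bianchi before Saleh.
Among Ruiz and Varga, alphabetically by surname: Ruiz before Varga.
Among Abara and Osei, alphabetically by surname: Abara before Osei.
So Varga takes precedence.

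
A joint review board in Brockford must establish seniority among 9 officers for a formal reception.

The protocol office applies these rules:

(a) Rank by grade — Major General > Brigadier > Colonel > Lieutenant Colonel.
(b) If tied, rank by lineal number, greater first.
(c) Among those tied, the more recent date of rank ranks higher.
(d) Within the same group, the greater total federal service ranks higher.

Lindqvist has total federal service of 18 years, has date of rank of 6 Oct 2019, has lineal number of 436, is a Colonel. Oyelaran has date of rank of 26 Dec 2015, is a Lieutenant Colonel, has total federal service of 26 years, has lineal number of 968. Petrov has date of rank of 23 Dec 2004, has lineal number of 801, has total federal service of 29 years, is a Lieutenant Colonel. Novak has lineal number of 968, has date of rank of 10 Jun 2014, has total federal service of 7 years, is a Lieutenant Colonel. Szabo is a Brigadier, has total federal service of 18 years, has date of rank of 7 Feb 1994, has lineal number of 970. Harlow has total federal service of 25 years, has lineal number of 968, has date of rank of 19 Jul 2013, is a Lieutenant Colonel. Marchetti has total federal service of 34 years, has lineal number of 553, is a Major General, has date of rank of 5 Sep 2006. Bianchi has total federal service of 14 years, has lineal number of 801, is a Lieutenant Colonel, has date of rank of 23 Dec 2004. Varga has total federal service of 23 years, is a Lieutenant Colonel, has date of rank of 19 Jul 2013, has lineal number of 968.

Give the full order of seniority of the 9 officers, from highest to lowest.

By grade: Marchetti (Major General); then Szabo (Brigadier); then Lindqvist (Colonel); then Oyelaran, Novak, Harlow, Varga, Petrov and Bianchi (Lieutenant Colonel).
Among Oyelaran, Novak, Harlow, Varga, Petrov and Bianchi, by lineal number (higher first): Oyelaran, Novak, Harlow and Varga (968) before Petrov and Bianchi (801).
Among Oyelaran, Novak, Harlow and Varga, by date of rank (later first): Oyelaran (26 Dec 2015) before Novak (10 Jun 2014) before Harlow and Varga (19 Jul 2013).
Among Harlow and Varga, by total federal service (higher first): Harlow (25 years) before Varga (23 years).
Petrov and Bianchi both have date of rank 23 Dec 2004, so the next rule applies.
Among Petrov and Bianchi, by total federal service (higher first): Petrov (29 years) before Bianchi (14 years).
Full order: Marchetti, Szabo, Lindqvist, Oyelaran, Novak, Harlow, Varga, Petrov, Bianchi.

Marchetti, Szabo, Lindqvist, Oyelaran, Novak, Harlow, Varga, Petrov, Bianchi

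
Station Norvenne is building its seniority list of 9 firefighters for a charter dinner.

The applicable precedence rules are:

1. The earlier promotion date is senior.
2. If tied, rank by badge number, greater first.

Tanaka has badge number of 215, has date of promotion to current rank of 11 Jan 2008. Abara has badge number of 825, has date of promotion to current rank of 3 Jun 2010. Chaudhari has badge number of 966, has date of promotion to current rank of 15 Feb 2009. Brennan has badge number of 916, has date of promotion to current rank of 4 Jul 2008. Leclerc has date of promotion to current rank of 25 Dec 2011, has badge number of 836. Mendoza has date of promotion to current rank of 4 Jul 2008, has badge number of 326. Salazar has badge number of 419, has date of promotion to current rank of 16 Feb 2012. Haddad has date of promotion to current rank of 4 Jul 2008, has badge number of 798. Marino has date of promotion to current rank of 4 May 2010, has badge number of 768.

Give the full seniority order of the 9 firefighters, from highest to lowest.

Tanaka, Brennan, Haddad, Mendoza, Chaudhari, Marino, Abara, Leclerc, Salazar

By date of promotion to current rank (earlier first): Tanaka (11 Jan 2008); then Brennan, Haddad and Mendoza (each 4 Jul 2008); then Chaudhari (15 Feb 2009); then Marino (4 May 2010); then Abara (3 Jun 2010); then Leclerc (25 Dec 2011); then Salazar (16 Feb 2012).
Among Brennan, Haddad and Mendoza, by badge number (higher first): Brennan (916) before Haddad (798) before Mendoza (326).
Full order: Tanaka, Brennan, Haddad, Mendoza, Chaudhari, Marino, Abara, Leclerc, Salazar.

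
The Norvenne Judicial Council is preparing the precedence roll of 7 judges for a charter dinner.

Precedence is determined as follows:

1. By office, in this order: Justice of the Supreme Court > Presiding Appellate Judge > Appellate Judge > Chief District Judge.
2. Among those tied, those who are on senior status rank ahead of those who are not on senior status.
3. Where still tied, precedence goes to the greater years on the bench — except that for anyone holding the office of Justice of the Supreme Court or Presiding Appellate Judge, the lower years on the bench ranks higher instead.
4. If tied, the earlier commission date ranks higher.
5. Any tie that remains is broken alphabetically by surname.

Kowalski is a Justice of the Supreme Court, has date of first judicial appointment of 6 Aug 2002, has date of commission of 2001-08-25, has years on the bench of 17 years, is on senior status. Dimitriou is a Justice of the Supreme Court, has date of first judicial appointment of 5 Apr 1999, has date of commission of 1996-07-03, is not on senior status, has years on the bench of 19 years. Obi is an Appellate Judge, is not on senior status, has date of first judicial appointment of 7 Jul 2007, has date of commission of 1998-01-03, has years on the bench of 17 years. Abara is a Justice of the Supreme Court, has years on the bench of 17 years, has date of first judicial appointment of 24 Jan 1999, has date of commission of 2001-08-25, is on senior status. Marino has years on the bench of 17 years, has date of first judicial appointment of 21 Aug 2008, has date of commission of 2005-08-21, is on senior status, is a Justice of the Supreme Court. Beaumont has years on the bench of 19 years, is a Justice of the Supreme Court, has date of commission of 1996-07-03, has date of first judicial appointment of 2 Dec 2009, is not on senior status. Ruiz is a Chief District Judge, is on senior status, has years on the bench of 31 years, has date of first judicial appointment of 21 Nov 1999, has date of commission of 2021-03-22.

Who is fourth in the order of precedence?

By office: Abara, Kowalski, Marino, Beaumont and Dimitriou (Justice of the Supreme Court); then Obi (Appellate Judge); then Ruiz (Chief District Judge).
Among Abara, Kowalski, Marino, Beaumont and Dimitriou, on senior status before not on senior status: Abara, Kowalski and Marino (on senior status) before Beaumont and Dimitriou (not on senior status).
Abara, Kowalski and Marino all have years on the bench 17 years, so the next rule applies.
Among Abara, Kowalski and Marino, by date of commission (earlier first): Abara and Kowalski (2001-08-25) before Marino (2005-08-21).
Among Abara and Kowalski, alphabetically by surname: Abara before Kowalski.
Beaumont and Dimitriou both have years on the bench 19 years, so the next rule applies.
Beaumont and Dimitriou both have date of commission 1996-07-03, so the next rule applies.
Among Beaumont and Dimitriou, alphabetically by surname: Beaumont before Dimitriou.
Order: Abara, Kowalski, Marino, Beaumont, Dimitriou, Obi, Ruiz.

Beaumont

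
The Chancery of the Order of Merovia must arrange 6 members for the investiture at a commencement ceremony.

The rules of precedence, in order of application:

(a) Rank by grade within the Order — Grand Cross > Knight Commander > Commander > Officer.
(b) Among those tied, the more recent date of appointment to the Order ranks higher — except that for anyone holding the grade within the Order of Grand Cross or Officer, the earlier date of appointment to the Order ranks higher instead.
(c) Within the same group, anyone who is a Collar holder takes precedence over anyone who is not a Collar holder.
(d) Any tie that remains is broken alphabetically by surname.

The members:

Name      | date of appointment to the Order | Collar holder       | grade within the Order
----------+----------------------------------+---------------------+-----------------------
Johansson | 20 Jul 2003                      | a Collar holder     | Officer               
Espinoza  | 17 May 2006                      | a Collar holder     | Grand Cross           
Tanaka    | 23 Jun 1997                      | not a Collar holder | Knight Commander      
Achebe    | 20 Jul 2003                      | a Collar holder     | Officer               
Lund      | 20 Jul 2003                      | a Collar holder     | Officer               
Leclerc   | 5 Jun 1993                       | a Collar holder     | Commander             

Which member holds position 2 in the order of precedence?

Tanaka

By grade within the Order: Espinoza (Grand Cross); then Tanaka (Knight Commander); then Leclerc (Commander); then Achebe, Johansson and Lund (Officer).
Achebe, Johansson and Lund all have date of appointment to the Order 20 Jul 2003, so the next rule applies.
Achebe, Johansson and Lund are each a Collar holder, so the next rule applies.
Among Achebe, Johansson and Lund, alphabetically by surname: Achebe before Johansson before Lund.
Order: Espinoza, Tanaka, Leclerc, Achebe, Johansson, Lund.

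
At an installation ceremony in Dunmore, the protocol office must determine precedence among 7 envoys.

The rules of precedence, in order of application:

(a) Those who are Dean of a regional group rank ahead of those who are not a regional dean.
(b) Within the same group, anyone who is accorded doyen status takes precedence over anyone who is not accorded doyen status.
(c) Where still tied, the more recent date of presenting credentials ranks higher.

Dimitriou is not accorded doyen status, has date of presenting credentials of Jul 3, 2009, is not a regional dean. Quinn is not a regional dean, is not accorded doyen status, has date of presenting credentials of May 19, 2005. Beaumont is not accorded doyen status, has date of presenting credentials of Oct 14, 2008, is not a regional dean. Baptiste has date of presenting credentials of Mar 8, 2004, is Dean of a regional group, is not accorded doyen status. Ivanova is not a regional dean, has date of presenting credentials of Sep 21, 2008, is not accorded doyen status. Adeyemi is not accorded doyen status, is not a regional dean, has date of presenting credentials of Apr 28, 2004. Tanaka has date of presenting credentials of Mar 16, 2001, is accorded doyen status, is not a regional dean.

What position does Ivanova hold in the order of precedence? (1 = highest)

5

By the first rule: Baptiste (Dean of a regional group); then Tanaka, Dimitriou, Beaumont, Ivanova, Quinn and Adeyemi (each not a regional dean).
Among Tanaka, Dimitriou, Beaumont, Ivanova, Quinn and Adeyemi, accorded doyen status before not accorded doyen status: Tanaka (accorded doyen status) before Dimitriou, Beaumont, Ivanova, Quinn and Adeyemi (not accorded doyen status).
Among Dimitriou, Beaumont, Ivanova, Quinn and Adeyemi, by date of presenting credentials (later first): Dimitriou (Jul 3, 2009) before Beaumont (Oct 14, 2008) before Ivanova (Sep 21, 2008) before Quinn (May 19, 2005) before Adeyemi (Apr 28, 2004).
Order: Baptiste, Tanaka, Dimitriou, Beaumont, Ivanova, Quinn, Adeyemi. So position 5.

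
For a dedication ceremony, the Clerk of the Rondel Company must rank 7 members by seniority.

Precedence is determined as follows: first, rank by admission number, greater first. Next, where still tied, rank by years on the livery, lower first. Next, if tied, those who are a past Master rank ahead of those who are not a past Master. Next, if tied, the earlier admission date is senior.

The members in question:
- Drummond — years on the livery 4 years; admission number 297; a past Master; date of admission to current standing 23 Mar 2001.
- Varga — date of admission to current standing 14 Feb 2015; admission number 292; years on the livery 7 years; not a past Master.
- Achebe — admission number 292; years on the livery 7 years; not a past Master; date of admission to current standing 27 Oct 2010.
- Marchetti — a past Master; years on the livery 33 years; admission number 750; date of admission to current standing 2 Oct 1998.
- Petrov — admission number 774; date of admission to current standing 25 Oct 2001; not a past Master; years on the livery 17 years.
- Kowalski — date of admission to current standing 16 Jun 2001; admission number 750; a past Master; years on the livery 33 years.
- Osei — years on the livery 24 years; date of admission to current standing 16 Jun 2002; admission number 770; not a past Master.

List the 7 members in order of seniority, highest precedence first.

By admission number (higher first): Petrov (774); then Osei (770); then Marchetti and Kowalski (both 750); then Drummond (297); then Achebe and Varga (both 292).
Marchetti and Kowalski both have years on the livery 33 years, so the next rule applies.
Marchetti and Kowalski are each a past Master, so the next rule applies.
Among Marchetti and Kowalski, by date of admission to current standing (earlier first): Marchetti (2 Oct 1998) before Kowalski (16 Jun 2001).
Achebe and Varga both have years on the livery 7 years, so the next rule applies.
Achebe and Varga are each not a past Master, so the next rule applies.
Among Achebe and Varga, by date of admission to current standing (earlier first): Achebe (27 Oct 2010) before Varga (14 Feb 2015).
Full order: Petrov, Osei, Marchetti, Kowalski, Drummond, Achebe, Varga.

Petrov, Osei, Marchetti, Kowalski, Drummond, Achebe, Varga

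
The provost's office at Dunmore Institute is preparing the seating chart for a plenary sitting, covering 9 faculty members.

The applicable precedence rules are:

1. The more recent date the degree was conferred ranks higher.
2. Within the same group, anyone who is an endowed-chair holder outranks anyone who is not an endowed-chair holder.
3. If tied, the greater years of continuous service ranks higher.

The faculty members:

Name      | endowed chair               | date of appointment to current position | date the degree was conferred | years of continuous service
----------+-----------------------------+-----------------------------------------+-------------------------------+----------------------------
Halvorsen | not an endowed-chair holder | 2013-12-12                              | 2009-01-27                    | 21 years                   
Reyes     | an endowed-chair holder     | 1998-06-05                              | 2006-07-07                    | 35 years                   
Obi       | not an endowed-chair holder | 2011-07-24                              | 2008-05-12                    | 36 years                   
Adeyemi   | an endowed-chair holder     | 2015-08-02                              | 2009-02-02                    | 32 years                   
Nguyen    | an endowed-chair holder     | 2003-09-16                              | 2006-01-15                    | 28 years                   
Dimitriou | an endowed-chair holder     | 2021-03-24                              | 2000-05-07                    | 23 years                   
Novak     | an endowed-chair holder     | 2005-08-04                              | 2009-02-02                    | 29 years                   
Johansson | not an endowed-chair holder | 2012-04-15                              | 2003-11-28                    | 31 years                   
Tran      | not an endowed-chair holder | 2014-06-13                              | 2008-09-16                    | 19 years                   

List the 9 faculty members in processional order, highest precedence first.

Adeyemi, Novak, Halvorsen, Tran, Obi, Reyes, Nguyen, Johansson, Dimitriou

By date the degree was conferred (later first): Adeyemi and Novak (both 2009-02-02); then Halvorsen (2009-01-27); then Tran (2008-09-16); then Obi (2008-05-12); then Reyes (2006-07-07); then Nguyen (2006-01-15); then Johansson (2003-11-28); then Dimitriou (2000-05-07).
Adeyemi and Novak are each an endowed-chair holder, so the next rule applies.
Among Adeyemi and Novak, by years of continuous service (higher first): Adeyemi (32 years) before Novak (29 years).
Full order: Adeyemi, Novak, Halvorsen, Tran, Obi, Reyes, Nguyen, Johansson, Dimitriou.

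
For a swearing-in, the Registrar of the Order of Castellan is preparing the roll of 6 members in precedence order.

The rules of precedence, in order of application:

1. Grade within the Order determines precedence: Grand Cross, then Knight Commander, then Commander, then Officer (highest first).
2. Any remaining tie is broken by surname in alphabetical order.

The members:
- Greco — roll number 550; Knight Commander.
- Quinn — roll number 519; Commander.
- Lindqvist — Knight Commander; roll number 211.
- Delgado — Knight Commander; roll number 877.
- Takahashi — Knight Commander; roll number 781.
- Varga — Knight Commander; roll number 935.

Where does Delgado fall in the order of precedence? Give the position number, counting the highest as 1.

By grade within the Order: Delgado, Greco, Lindqvist, Takahashi and Varga (Knight Commander); then Quinn (Commander).
Among Delgado, Greco, Lindqvist, Takahashi and Varga, alphabetically by surname: Delgado before Greco before Lindqvist before Takahashi before Varga.
Order: Delgado, Greco, Lindqvist, Takahashi, Varga, Quinn. So position 1.

1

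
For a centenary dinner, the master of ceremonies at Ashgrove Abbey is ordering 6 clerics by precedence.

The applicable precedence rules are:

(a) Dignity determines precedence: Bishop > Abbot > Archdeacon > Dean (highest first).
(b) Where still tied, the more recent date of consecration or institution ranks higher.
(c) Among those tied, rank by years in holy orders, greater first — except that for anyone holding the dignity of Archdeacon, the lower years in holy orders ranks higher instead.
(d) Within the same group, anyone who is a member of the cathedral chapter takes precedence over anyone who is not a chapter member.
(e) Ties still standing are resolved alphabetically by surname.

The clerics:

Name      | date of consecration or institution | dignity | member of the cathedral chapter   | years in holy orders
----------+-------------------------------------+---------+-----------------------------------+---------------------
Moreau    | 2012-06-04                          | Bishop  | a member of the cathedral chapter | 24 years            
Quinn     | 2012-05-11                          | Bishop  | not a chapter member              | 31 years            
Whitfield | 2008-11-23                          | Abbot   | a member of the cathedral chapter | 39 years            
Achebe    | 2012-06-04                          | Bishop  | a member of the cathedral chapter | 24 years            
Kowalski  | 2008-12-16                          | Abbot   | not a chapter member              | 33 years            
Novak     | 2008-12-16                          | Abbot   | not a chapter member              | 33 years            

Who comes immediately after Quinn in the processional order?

By dignity: Achebe, Moreau and Quinn (Bishop); then Kowalski, Novak and Whitfield (Abbot).
Among Achebe, Moreau and Quinn, by date of consecration or institution (later first): Achebe and Moreau (2012-06-04) before Quinn (2012-05-11).
Achebe and Moreau both have years in holy orders 24 years, so the next rule applies.
Achebe and Moreau are each a member of the cathedral chapter, so the next rule applies.
Among Achebe and Moreau, alphabetically by surname: Achebe before Moreau.
Among Kowalski, Novak and Whitfield, by date of consecration or institution (later first): Kowalski and Novak (2008-12-16) before Whitfield (2008-11-23).
Kowalski and Novak both have years in holy orders 33 years, so the next rule applies.
Kowalski and Novak are each not a chapter member, so the next rule applies.
Among Kowalski and Novak, alphabetically by surname: Kowalski before Novak.
Order: Achebe, Moreau, Quinn, Kowalski, Novak, Whitfield.

Kowalski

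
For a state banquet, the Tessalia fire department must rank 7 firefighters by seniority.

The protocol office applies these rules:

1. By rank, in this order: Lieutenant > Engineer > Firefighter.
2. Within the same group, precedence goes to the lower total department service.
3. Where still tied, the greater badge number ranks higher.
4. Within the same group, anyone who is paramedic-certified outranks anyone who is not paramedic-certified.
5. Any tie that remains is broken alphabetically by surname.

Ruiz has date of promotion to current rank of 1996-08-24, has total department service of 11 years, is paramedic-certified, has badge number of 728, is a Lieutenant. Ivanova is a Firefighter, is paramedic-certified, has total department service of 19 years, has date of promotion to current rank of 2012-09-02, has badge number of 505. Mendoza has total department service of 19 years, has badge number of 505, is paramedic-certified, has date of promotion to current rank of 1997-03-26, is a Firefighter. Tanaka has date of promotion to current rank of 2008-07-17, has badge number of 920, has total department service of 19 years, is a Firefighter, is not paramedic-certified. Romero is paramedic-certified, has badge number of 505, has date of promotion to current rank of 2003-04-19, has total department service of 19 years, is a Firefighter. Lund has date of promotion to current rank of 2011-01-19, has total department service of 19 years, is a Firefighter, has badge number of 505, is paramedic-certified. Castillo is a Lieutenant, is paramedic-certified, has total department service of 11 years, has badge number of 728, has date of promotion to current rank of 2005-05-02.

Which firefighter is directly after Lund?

Mendoza

By rank: Castillo and Ruiz (Lieutenant); then Tanaka, Ivanova, Lund, Mendoza and Romero (Firefighter).
Castillo and Ruiz both have total department service 11 years, so the next rule applies.
Castillo and Ruiz both have badge number 728, so the next rule applies.
Castillo and Ruiz are each paramedic-certified, so the next rule applies.
Among Castillo and Ruiz, alphabetically by surname: Castillo before Ruiz.
Tanaka, Ivanova, Lund, Mendoza and Romero all have total department service 19 years, so the next rule applies.
Among Tanaka, Ivanova, Lund, Mendoza and Romero, by badge number (higher first): Tanaka (920) before Ivanova, Lund, Mendoza and Romero (505).
Ivanova, Lund, Mendoza and Romero are each paramedic-certified, so the next rule applies.
Among Ivanova, Lund, Mendoza and Romero, alphabetically by surname: Ivanova before Lund before Mendoza before Romero.
Order: Castillo, Ruiz, Tanaka, Ivanova, Lund, Mendoza, Romero.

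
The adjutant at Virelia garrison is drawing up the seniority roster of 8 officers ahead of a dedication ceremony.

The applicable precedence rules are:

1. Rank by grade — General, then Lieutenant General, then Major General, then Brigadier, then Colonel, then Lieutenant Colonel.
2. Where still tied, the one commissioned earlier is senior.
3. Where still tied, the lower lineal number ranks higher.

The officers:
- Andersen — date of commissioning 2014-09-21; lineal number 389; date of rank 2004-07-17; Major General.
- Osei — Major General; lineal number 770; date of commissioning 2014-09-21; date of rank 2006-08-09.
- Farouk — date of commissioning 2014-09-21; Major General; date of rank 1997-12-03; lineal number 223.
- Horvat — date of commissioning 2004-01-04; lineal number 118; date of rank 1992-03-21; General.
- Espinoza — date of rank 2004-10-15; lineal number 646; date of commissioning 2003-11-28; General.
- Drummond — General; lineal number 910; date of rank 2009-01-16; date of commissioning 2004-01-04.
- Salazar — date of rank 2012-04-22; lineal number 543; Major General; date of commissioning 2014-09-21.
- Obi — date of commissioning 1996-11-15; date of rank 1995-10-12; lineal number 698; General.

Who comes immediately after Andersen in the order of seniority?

Salazar

By grade: Obi, Espinoza, Horvat and Drummond (General); then Farouk, Andersen, Salazar and Osei (Major General).
Among Obi, Espinoza, Horvat and Drummond, by date of commissioning (earlier first): Obi (1996-11-15) before Espinoza (2003-11-28) before Horvat and Drummond (2004-01-04).
Among Horvat and Drummond, by lineal number (lower first): Horvat (118) before Drummond (910).
Farouk, Andersen, Salazar and Osei all have date of commissioning 2014-09-21, so the next rule applies.
Among Farouk, Andersen, Salazar and Osei, by lineal number (lower first): Farouk (223) before Andersen (389) before Salazar (543) before Osei (770).
Order: Obi, Espinoza, Horvat, Drummond, Farouk, Andersen, Salazar, Osei.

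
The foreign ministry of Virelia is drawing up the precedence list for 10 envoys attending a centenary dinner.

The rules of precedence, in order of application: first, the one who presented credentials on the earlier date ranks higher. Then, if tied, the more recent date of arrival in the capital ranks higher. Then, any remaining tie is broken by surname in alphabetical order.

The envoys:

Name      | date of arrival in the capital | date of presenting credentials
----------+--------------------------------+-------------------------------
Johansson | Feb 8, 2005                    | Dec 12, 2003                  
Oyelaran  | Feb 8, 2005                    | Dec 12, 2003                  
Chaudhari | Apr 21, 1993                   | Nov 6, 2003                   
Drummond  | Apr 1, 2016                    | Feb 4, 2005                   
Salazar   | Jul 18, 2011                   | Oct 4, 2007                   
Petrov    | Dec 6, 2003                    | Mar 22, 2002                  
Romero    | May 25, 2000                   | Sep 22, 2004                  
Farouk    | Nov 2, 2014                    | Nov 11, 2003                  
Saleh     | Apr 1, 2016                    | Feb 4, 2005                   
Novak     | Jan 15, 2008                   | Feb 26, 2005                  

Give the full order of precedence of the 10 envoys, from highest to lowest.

Petrov, Chaudhari, Farouk, Johansson, Oyelaran, Romero, Drummond, Saleh, Novak, Salazar

By date of presenting credentials (earlier first): Petrov (Mar 22, 2002); then Chaudhari (Nov 6, 2003); then Farouk (Nov 11, 2003); then Johansson and Oyelaran (both Dec 12, 2003); then Romero (Sep 22, 2004); then Drummond and Saleh (both Feb 4, 2005); then Novak (Feb 26, 2005); then Salazar (Oct 4, 2007).
Johansson and Oyelaran both have date of arrival in the capital Feb 8, 2005, so the next rule applies.
Among Johansson and Oyelaran, alphabetically by surname: Johansson before Oyelaran.
Drummond and Saleh both have date of arrival in the capital Apr 1, 2016, so the next rule applies.
Among Drummond and Saleh, alphabetically by surname: Drummond before Saleh.
Full order: Petrov, Chaudhari, Farouk, Johansson, Oyelaran, Romero, Drummond, Saleh, Novak, Salazar.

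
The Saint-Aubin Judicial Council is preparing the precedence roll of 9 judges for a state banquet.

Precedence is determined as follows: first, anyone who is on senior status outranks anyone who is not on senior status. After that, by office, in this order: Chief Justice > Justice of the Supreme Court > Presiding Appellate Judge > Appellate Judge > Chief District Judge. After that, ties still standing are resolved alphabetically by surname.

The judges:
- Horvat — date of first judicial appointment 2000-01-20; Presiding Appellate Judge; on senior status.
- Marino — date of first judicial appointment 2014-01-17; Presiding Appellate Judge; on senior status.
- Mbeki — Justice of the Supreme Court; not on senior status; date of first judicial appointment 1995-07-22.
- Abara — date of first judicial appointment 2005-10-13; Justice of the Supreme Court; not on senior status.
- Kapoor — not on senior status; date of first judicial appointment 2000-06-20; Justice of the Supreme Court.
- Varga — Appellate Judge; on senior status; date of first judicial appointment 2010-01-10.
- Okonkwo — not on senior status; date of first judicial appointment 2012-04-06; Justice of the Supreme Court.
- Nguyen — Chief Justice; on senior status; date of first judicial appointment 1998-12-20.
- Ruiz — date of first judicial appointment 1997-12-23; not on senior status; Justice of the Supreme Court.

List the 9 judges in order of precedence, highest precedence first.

Nguyen, Horvat, Marino, Varga, Abara, Kapoor, Mbeki, Okonkwo, Ruiz

By the first rule: Nguyen, Horvat, Marino and Varga (each on senior status); then Abara, Kapoor, Mbeki, Okonkwo and Ruiz (each not on senior status).
Among Nguyen, Horvat, Marino and Varga, by office: Nguyen (Chief Justice) before Horvat and Marino (Presiding Appellate Judge) before Varga (Appellate Judge).
Among Horvat and Marino, alphabetically by surname: Horvat before Marino.
Abara, Kapoor, Mbeki, Okonkwo and Ruiz are each Justice of the Supreme Court, so the next rule applies.
Among Abara, Kapoor, Mbeki, Okonkwo and Ruiz, alphabetically by surname: Abara before Kapoor before Mbeki before Okonkwo before Ruiz.
Full order: Nguyen, Horvat, Marino, Varga, Abara, Kapoor, Mbeki, Okonkwo, Ruiz.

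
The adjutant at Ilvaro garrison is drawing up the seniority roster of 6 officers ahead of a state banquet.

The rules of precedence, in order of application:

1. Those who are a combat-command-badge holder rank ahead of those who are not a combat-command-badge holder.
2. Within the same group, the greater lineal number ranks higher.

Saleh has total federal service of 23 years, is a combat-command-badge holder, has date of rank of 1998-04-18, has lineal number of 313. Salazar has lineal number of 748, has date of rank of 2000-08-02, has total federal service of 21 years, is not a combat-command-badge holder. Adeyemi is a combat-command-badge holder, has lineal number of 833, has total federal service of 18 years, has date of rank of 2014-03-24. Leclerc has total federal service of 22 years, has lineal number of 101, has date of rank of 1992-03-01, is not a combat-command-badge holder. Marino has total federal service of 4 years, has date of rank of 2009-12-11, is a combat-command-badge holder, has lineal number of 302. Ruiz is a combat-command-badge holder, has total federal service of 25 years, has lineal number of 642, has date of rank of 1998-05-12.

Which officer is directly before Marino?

By the first rule: Adeyemi, Ruiz, Saleh and Marino (each a combat-command-badge holder); then Salazar and Leclerc (both not a combat-command-badge holder).
Among Adeyemi, Ruiz, Saleh and Marino, by lineal number (higher first): Adeyemi (833) before Ruiz (642) before Saleh (313) before Marino (302).
Among Salazar and Leclerc, by lineal number (higher first): Salazar (748) before Leclerc (101).
Order: Adeyemi, Ruiz, Saleh, Marino, Salazar, Leclerc.

Saleh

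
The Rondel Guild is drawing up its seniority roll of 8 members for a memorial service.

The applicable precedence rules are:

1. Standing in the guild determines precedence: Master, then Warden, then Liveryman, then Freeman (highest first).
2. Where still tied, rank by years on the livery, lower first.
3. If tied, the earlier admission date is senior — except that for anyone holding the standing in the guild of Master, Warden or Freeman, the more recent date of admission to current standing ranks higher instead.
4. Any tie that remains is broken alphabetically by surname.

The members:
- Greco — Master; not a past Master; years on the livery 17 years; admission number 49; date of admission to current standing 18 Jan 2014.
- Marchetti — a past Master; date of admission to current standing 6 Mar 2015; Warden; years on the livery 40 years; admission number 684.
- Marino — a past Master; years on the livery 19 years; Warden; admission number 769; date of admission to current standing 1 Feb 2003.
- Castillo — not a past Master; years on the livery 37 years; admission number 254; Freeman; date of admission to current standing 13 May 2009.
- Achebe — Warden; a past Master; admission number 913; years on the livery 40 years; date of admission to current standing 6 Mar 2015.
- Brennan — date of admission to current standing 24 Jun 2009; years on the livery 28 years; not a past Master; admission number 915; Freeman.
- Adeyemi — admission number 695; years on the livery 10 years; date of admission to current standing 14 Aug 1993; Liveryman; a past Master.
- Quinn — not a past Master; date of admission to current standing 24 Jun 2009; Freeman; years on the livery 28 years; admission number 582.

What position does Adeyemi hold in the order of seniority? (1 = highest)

5

By standing in the guild: Greco (Master); then Marino, Achebe and Marchetti (Warden); then Adeyemi (Liveryman); then Brennan, Quinn and Castillo (Freeman).
Among Marino, Achebe and Marchetti, by years on the livery (lower first): Marino (19 years) before Achebe and Marchetti (40 years).
Achebe and Marchetti both have date of admission to current standing 6 Mar 2015, so the next rule applies.
Among Achebe and Marchetti, alphabetically by surname: Achebe before Marchetti.
Among Brennan, Quinn and Castillo, by years on the livery (lower first): Brennan and Quinn (28 years) before Castillo (37 years).
Brennan and Quinn both have date of admission to current standing 24 Jun 2009, so the next rule applies.
Among Brennan and Quinn, alphabetically by surname: Brennan before Quinn.
Order: Greco, Marino, Achebe, Marchetti, Adeyemi, Brennan, Quinn, Castillo. So position 5.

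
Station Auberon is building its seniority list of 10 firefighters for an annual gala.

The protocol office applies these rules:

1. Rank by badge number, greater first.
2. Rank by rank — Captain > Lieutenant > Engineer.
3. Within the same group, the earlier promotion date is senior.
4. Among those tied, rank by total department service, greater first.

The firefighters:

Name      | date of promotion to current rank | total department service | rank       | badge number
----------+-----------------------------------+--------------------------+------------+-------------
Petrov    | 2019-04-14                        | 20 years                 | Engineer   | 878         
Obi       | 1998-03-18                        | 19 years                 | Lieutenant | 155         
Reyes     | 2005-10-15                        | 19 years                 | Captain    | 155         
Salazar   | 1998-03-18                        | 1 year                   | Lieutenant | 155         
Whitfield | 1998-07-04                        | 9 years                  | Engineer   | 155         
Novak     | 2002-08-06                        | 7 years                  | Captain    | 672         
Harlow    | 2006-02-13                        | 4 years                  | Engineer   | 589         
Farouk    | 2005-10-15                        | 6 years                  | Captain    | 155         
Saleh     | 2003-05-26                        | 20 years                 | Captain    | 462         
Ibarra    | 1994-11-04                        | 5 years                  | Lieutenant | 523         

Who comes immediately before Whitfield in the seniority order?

By badge number (higher first): Petrov (878); then Novak (672); then Harlow (589); then Ibarra (523); then Saleh (462); then Reyes, Farouk, Obi, Salazar and Whitfield (each 155).
Among Reyes, Farouk, Obi, Salazar and Whitfield, by rank: Reyes and Farouk (Captain) before Obi and Salazar (Lieutenant) before Whitfield (Engineer).
Reyes and Farouk both have date of promotion to current rank 2005-10-15, so the next rule applies.
Among Reyes and Farouk, by total department service (higher first): Reyes (19 years) before Farouk (6 years).
Obi and Salazar both have date of promotion to current rank 1998-03-18, so the next rule applies.
Among Obi and Salazar, by total department service (higher first): Obi (19 years) before Salazar (1 year).
Order: Petrov, Novak, Harlow, Ibarra, Saleh, Reyes, Farouk, Obi, Salazar, Whitfield.

Salazar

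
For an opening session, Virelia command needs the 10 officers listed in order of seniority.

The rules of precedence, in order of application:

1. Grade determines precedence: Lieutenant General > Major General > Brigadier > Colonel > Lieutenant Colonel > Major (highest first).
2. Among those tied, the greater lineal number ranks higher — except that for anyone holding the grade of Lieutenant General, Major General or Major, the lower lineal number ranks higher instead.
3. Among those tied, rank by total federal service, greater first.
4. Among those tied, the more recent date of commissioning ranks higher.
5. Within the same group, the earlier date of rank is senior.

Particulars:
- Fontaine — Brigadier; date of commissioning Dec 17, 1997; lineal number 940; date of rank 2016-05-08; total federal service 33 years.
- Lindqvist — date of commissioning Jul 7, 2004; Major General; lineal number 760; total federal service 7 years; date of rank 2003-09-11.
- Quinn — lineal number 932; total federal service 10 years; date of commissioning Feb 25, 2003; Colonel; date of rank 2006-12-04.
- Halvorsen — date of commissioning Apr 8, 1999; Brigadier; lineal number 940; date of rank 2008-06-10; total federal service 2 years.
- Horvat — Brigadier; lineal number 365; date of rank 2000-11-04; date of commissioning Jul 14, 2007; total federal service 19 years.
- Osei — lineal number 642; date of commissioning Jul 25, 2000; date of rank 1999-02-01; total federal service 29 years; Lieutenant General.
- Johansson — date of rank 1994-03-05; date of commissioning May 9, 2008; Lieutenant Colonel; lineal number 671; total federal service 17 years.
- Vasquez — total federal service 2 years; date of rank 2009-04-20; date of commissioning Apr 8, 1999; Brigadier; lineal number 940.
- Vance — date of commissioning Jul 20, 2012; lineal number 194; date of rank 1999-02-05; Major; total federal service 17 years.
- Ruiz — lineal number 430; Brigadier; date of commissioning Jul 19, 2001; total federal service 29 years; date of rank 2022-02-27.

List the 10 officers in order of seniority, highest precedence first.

By grade: Osei (Lieutenant General); then Lindqvist (Major General); then Fontaine, Halvorsen, Vasquez, Ruiz and Horvat (Brigadier); then Quinn (Colonel); then Johansson (Lieutenant Colonel); then Vance (Major).
Among Fontaine, Halvorsen, Vasquez, Ruiz and Horvat, by lineal number (higher first): Fontaine, Halvorsen and Vasquez (940) before Ruiz (430) before Horvat (365).
Among Fontaine, Halvorsen and Vasquez, by total federal service (higher first): Fontaine (33 years) before Halvorsen and Vasquez (2 years).
Halvorsen and Vasquez both have date of commissioning Apr 8, 1999, so the next rule applies.
Among Halvorsen and Vasquez, by date of rank (earlier first): Halvorsen (2008-06-10) before Vasquez (2009-04-20).
Full order: Osei, Lindqvist, Fontaine, Halvorsen, Vasquez, Ruiz, Horvat, Quinn, Johansson, Vance.

Osei, Lindqvist, Fontaine, Halvorsen, Vasquez, Ruiz, Horvat, Quinn, Johansson, Vance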